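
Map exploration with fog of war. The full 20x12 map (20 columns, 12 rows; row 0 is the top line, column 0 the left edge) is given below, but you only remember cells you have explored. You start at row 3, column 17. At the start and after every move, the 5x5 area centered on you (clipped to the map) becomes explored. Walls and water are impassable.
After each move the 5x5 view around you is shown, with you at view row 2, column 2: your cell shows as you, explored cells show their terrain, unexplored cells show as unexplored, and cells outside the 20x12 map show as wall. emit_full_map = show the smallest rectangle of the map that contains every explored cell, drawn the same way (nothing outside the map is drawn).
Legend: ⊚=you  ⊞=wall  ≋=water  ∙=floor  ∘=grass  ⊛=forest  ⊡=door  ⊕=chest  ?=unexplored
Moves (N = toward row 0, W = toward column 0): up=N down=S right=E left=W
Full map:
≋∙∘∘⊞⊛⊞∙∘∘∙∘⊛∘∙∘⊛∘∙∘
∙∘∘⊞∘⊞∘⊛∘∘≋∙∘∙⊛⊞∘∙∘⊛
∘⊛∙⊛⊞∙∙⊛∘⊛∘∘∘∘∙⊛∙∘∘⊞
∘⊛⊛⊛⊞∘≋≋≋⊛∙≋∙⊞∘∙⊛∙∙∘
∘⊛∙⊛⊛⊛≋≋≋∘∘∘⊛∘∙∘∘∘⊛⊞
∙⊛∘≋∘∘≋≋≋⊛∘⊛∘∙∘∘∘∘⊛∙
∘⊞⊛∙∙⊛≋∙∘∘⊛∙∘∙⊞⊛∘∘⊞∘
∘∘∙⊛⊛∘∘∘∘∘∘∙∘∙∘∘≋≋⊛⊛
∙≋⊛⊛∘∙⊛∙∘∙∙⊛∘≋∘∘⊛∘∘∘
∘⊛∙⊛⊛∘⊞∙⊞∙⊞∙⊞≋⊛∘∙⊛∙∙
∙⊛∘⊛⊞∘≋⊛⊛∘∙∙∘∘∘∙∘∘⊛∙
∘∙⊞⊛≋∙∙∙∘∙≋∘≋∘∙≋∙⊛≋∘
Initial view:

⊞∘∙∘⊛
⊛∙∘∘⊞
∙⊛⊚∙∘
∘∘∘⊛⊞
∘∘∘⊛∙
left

⊛⊞∘∙∘
∙⊛∙∘∘
∘∙⊚∙∙
∙∘∘∘⊛
∘∘∘∘⊛

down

∙⊛∙∘∘
∘∙⊛∙∙
∙∘⊚∘⊛
∘∘∘∘⊛
⊞⊛∘∘⊞

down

∘∙⊛∙∙
∙∘∘∘⊛
∘∘⊚∘⊛
⊞⊛∘∘⊞
∘∘≋≋⊛

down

∙∘∘∘⊛
∘∘∘∘⊛
⊞⊛⊚∘⊞
∘∘≋≋⊛
∘∘⊛∘∘

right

∘∘∘⊛⊞
∘∘∘⊛∙
⊛∘⊚⊞∘
∘≋≋⊛⊛
∘⊛∘∘∘

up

∙⊛∙∙∘
∘∘∘⊛⊞
∘∘⊚⊛∙
⊛∘∘⊞∘
∘≋≋⊛⊛

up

⊛∙∘∘⊞
∙⊛∙∙∘
∘∘⊚⊛⊞
∘∘∘⊛∙
⊛∘∘⊞∘

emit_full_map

⊛⊞∘∙∘⊛
∙⊛∙∘∘⊞
∘∙⊛∙∙∘
∙∘∘⊚⊛⊞
∘∘∘∘⊛∙
⊞⊛∘∘⊞∘
∘∘≋≋⊛⊛
∘∘⊛∘∘∘

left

∙⊛∙∘∘
∘∙⊛∙∙
∙∘⊚∘⊛
∘∘∘∘⊛
⊞⊛∘∘⊞

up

⊛⊞∘∙∘
∙⊛∙∘∘
∘∙⊚∙∙
∙∘∘∘⊛
∘∘∘∘⊛


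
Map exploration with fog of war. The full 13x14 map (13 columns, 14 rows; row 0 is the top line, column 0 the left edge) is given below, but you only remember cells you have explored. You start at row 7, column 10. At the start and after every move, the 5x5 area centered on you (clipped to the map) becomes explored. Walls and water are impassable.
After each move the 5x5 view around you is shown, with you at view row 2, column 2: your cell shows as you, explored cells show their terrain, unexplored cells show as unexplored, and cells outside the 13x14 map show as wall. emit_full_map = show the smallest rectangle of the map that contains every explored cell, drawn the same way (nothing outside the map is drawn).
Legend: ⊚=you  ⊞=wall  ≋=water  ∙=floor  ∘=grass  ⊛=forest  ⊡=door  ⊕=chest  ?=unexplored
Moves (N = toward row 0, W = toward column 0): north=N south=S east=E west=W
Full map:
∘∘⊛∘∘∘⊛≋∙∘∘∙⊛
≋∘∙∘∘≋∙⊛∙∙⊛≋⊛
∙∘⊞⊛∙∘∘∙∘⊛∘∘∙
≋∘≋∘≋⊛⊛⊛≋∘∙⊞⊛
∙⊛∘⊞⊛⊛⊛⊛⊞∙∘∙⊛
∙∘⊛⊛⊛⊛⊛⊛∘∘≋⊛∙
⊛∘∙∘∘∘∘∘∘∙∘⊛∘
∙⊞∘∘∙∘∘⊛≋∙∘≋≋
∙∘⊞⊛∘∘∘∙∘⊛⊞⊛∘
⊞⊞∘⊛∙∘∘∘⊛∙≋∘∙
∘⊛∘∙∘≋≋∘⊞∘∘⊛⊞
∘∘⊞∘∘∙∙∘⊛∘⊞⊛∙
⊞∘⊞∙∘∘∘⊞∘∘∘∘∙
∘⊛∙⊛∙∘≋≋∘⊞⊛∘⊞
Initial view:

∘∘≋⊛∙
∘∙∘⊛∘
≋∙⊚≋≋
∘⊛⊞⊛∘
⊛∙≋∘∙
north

⊞∙∘∙⊛
∘∘≋⊛∙
∘∙⊚⊛∘
≋∙∘≋≋
∘⊛⊞⊛∘

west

⊛⊞∙∘∙
⊛∘∘≋⊛
∘∘⊚∘⊛
⊛≋∙∘≋
∙∘⊛⊞⊛

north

⊛≋∘∙⊞
⊛⊞∙∘∙
⊛∘⊚≋⊛
∘∘∙∘⊛
⊛≋∙∘≋

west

⊛⊛≋∘∙
⊛⊛⊞∙∘
⊛⊛⊚∘≋
∘∘∘∙∘
∘⊛≋∙∘

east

⊛≋∘∙⊞
⊛⊞∙∘∙
⊛∘⊚≋⊛
∘∘∙∘⊛
⊛≋∙∘≋

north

∙∘⊛∘∘
⊛≋∘∙⊞
⊛⊞⊚∘∙
⊛∘∘≋⊛
∘∘∙∘⊛

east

∘⊛∘∘∙
≋∘∙⊞⊛
⊞∙⊚∙⊛
∘∘≋⊛∙
∘∙∘⊛∘

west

∙∘⊛∘∘
⊛≋∘∙⊞
⊛⊞⊚∘∙
⊛∘∘≋⊛
∘∘∙∘⊛

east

∘⊛∘∘∙
≋∘∙⊞⊛
⊞∙⊚∙⊛
∘∘≋⊛∙
∘∙∘⊛∘


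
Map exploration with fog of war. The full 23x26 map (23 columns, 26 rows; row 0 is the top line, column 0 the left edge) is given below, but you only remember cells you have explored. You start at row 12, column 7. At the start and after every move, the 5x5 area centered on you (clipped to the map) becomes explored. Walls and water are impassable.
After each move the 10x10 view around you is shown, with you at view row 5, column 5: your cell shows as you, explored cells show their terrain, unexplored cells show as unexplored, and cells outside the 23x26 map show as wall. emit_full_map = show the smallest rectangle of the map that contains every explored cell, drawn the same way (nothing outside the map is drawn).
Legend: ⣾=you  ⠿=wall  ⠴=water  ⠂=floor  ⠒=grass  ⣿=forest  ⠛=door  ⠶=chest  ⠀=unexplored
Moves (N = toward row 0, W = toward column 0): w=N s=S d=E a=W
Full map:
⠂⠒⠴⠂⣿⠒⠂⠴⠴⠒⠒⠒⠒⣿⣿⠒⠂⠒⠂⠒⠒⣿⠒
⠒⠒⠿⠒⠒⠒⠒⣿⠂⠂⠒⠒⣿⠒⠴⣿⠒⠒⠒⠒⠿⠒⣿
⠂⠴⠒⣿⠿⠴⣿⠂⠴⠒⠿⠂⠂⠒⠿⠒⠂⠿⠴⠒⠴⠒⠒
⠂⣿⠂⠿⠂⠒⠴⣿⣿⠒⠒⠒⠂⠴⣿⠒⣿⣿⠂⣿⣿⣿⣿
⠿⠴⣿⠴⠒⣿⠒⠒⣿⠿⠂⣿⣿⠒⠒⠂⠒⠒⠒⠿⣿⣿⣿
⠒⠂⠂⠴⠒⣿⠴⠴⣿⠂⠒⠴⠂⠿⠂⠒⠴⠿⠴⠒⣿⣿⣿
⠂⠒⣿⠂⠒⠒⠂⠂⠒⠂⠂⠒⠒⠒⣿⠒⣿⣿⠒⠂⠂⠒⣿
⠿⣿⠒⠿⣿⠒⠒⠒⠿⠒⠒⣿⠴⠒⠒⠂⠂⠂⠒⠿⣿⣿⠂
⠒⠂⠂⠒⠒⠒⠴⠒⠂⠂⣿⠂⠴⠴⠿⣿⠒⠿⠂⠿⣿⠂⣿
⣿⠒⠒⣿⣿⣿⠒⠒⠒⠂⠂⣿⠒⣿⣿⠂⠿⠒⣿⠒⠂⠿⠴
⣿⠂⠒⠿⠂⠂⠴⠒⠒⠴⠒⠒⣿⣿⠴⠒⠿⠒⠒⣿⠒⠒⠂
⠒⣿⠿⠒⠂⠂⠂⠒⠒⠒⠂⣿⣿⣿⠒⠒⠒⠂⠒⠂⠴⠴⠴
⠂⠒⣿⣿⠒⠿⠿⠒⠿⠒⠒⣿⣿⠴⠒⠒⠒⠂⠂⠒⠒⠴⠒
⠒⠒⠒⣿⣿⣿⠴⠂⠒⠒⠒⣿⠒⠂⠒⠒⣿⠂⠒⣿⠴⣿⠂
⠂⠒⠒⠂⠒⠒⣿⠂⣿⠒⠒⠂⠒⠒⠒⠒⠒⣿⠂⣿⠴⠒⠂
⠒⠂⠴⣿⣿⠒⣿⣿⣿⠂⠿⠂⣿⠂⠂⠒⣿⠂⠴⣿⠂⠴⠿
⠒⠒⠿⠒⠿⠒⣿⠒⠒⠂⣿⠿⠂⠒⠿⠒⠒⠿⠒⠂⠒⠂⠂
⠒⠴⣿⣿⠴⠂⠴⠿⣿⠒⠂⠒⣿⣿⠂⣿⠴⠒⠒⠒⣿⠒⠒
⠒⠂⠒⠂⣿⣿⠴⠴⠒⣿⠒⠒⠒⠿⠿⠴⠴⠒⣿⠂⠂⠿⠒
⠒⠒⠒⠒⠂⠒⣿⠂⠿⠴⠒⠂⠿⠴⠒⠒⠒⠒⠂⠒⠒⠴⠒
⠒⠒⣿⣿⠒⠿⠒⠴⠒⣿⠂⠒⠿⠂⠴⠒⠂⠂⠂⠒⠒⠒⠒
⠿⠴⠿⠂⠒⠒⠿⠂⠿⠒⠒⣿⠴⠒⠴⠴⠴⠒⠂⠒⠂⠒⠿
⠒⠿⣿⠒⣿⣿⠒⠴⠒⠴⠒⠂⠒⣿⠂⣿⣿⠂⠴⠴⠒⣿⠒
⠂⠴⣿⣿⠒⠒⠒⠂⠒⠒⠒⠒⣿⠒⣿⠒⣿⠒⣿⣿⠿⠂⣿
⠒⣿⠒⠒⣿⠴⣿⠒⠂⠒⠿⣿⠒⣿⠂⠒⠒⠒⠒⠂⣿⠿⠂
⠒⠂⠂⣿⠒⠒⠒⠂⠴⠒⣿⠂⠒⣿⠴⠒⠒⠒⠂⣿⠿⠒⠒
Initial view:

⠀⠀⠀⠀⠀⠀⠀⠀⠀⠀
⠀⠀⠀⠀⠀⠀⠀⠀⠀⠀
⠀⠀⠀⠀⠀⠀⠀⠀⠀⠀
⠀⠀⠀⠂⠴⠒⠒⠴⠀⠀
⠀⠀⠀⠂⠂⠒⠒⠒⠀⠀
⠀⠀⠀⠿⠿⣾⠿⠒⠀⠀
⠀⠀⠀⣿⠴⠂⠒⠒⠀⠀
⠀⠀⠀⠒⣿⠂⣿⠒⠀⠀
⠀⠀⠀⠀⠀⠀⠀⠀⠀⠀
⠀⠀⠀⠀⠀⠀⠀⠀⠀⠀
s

⠀⠀⠀⠀⠀⠀⠀⠀⠀⠀
⠀⠀⠀⠀⠀⠀⠀⠀⠀⠀
⠀⠀⠀⠂⠴⠒⠒⠴⠀⠀
⠀⠀⠀⠂⠂⠒⠒⠒⠀⠀
⠀⠀⠀⠿⠿⠒⠿⠒⠀⠀
⠀⠀⠀⣿⠴⣾⠒⠒⠀⠀
⠀⠀⠀⠒⣿⠂⣿⠒⠀⠀
⠀⠀⠀⠒⣿⣿⣿⠂⠀⠀
⠀⠀⠀⠀⠀⠀⠀⠀⠀⠀
⠀⠀⠀⠀⠀⠀⠀⠀⠀⠀

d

⠀⠀⠀⠀⠀⠀⠀⠀⠀⠀
⠀⠀⠀⠀⠀⠀⠀⠀⠀⠀
⠀⠀⠂⠴⠒⠒⠴⠀⠀⠀
⠀⠀⠂⠂⠒⠒⠒⠂⠀⠀
⠀⠀⠿⠿⠒⠿⠒⠒⠀⠀
⠀⠀⣿⠴⠂⣾⠒⠒⠀⠀
⠀⠀⠒⣿⠂⣿⠒⠒⠀⠀
⠀⠀⠒⣿⣿⣿⠂⠿⠀⠀
⠀⠀⠀⠀⠀⠀⠀⠀⠀⠀
⠀⠀⠀⠀⠀⠀⠀⠀⠀⠀

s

⠀⠀⠀⠀⠀⠀⠀⠀⠀⠀
⠀⠀⠂⠴⠒⠒⠴⠀⠀⠀
⠀⠀⠂⠂⠒⠒⠒⠂⠀⠀
⠀⠀⠿⠿⠒⠿⠒⠒⠀⠀
⠀⠀⣿⠴⠂⠒⠒⠒⠀⠀
⠀⠀⠒⣿⠂⣾⠒⠒⠀⠀
⠀⠀⠒⣿⣿⣿⠂⠿⠀⠀
⠀⠀⠀⣿⠒⠒⠂⣿⠀⠀
⠀⠀⠀⠀⠀⠀⠀⠀⠀⠀
⠀⠀⠀⠀⠀⠀⠀⠀⠀⠀

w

⠀⠀⠀⠀⠀⠀⠀⠀⠀⠀
⠀⠀⠀⠀⠀⠀⠀⠀⠀⠀
⠀⠀⠂⠴⠒⠒⠴⠀⠀⠀
⠀⠀⠂⠂⠒⠒⠒⠂⠀⠀
⠀⠀⠿⠿⠒⠿⠒⠒⠀⠀
⠀⠀⣿⠴⠂⣾⠒⠒⠀⠀
⠀⠀⠒⣿⠂⣿⠒⠒⠀⠀
⠀⠀⠒⣿⣿⣿⠂⠿⠀⠀
⠀⠀⠀⣿⠒⠒⠂⣿⠀⠀
⠀⠀⠀⠀⠀⠀⠀⠀⠀⠀

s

⠀⠀⠀⠀⠀⠀⠀⠀⠀⠀
⠀⠀⠂⠴⠒⠒⠴⠀⠀⠀
⠀⠀⠂⠂⠒⠒⠒⠂⠀⠀
⠀⠀⠿⠿⠒⠿⠒⠒⠀⠀
⠀⠀⣿⠴⠂⠒⠒⠒⠀⠀
⠀⠀⠒⣿⠂⣾⠒⠒⠀⠀
⠀⠀⠒⣿⣿⣿⠂⠿⠀⠀
⠀⠀⠀⣿⠒⠒⠂⣿⠀⠀
⠀⠀⠀⠀⠀⠀⠀⠀⠀⠀
⠀⠀⠀⠀⠀⠀⠀⠀⠀⠀

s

⠀⠀⠂⠴⠒⠒⠴⠀⠀⠀
⠀⠀⠂⠂⠒⠒⠒⠂⠀⠀
⠀⠀⠿⠿⠒⠿⠒⠒⠀⠀
⠀⠀⣿⠴⠂⠒⠒⠒⠀⠀
⠀⠀⠒⣿⠂⣿⠒⠒⠀⠀
⠀⠀⠒⣿⣿⣾⠂⠿⠀⠀
⠀⠀⠀⣿⠒⠒⠂⣿⠀⠀
⠀⠀⠀⠴⠿⣿⠒⠂⠀⠀
⠀⠀⠀⠀⠀⠀⠀⠀⠀⠀
⠀⠀⠀⠀⠀⠀⠀⠀⠀⠀

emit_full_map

⠂⠴⠒⠒⠴⠀
⠂⠂⠒⠒⠒⠂
⠿⠿⠒⠿⠒⠒
⣿⠴⠂⠒⠒⠒
⠒⣿⠂⣿⠒⠒
⠒⣿⣿⣾⠂⠿
⠀⣿⠒⠒⠂⣿
⠀⠴⠿⣿⠒⠂

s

⠀⠀⠂⠂⠒⠒⠒⠂⠀⠀
⠀⠀⠿⠿⠒⠿⠒⠒⠀⠀
⠀⠀⣿⠴⠂⠒⠒⠒⠀⠀
⠀⠀⠒⣿⠂⣿⠒⠒⠀⠀
⠀⠀⠒⣿⣿⣿⠂⠿⠀⠀
⠀⠀⠀⣿⠒⣾⠂⣿⠀⠀
⠀⠀⠀⠴⠿⣿⠒⠂⠀⠀
⠀⠀⠀⠴⠴⠒⣿⠒⠀⠀
⠀⠀⠀⠀⠀⠀⠀⠀⠀⠀
⠀⠀⠀⠀⠀⠀⠀⠀⠀⠀

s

⠀⠀⠿⠿⠒⠿⠒⠒⠀⠀
⠀⠀⣿⠴⠂⠒⠒⠒⠀⠀
⠀⠀⠒⣿⠂⣿⠒⠒⠀⠀
⠀⠀⠒⣿⣿⣿⠂⠿⠀⠀
⠀⠀⠀⣿⠒⠒⠂⣿⠀⠀
⠀⠀⠀⠴⠿⣾⠒⠂⠀⠀
⠀⠀⠀⠴⠴⠒⣿⠒⠀⠀
⠀⠀⠀⣿⠂⠿⠴⠒⠀⠀
⠀⠀⠀⠀⠀⠀⠀⠀⠀⠀
⠀⠀⠀⠀⠀⠀⠀⠀⠀⠀

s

⠀⠀⣿⠴⠂⠒⠒⠒⠀⠀
⠀⠀⠒⣿⠂⣿⠒⠒⠀⠀
⠀⠀⠒⣿⣿⣿⠂⠿⠀⠀
⠀⠀⠀⣿⠒⠒⠂⣿⠀⠀
⠀⠀⠀⠴⠿⣿⠒⠂⠀⠀
⠀⠀⠀⠴⠴⣾⣿⠒⠀⠀
⠀⠀⠀⣿⠂⠿⠴⠒⠀⠀
⠀⠀⠀⠒⠴⠒⣿⠂⠀⠀
⠀⠀⠀⠀⠀⠀⠀⠀⠀⠀
⠀⠀⠀⠀⠀⠀⠀⠀⠀⠀

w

⠀⠀⠿⠿⠒⠿⠒⠒⠀⠀
⠀⠀⣿⠴⠂⠒⠒⠒⠀⠀
⠀⠀⠒⣿⠂⣿⠒⠒⠀⠀
⠀⠀⠒⣿⣿⣿⠂⠿⠀⠀
⠀⠀⠀⣿⠒⠒⠂⣿⠀⠀
⠀⠀⠀⠴⠿⣾⠒⠂⠀⠀
⠀⠀⠀⠴⠴⠒⣿⠒⠀⠀
⠀⠀⠀⣿⠂⠿⠴⠒⠀⠀
⠀⠀⠀⠒⠴⠒⣿⠂⠀⠀
⠀⠀⠀⠀⠀⠀⠀⠀⠀⠀

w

⠀⠀⠂⠂⠒⠒⠒⠂⠀⠀
⠀⠀⠿⠿⠒⠿⠒⠒⠀⠀
⠀⠀⣿⠴⠂⠒⠒⠒⠀⠀
⠀⠀⠒⣿⠂⣿⠒⠒⠀⠀
⠀⠀⠒⣿⣿⣿⠂⠿⠀⠀
⠀⠀⠀⣿⠒⣾⠂⣿⠀⠀
⠀⠀⠀⠴⠿⣿⠒⠂⠀⠀
⠀⠀⠀⠴⠴⠒⣿⠒⠀⠀
⠀⠀⠀⣿⠂⠿⠴⠒⠀⠀
⠀⠀⠀⠒⠴⠒⣿⠂⠀⠀

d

⠀⠂⠂⠒⠒⠒⠂⠀⠀⠀
⠀⠿⠿⠒⠿⠒⠒⠀⠀⠀
⠀⣿⠴⠂⠒⠒⠒⠀⠀⠀
⠀⠒⣿⠂⣿⠒⠒⠂⠀⠀
⠀⠒⣿⣿⣿⠂⠿⠂⠀⠀
⠀⠀⣿⠒⠒⣾⣿⠿⠀⠀
⠀⠀⠴⠿⣿⠒⠂⠒⠀⠀
⠀⠀⠴⠴⠒⣿⠒⠒⠀⠀
⠀⠀⣿⠂⠿⠴⠒⠀⠀⠀
⠀⠀⠒⠴⠒⣿⠂⠀⠀⠀

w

⠀⠂⠴⠒⠒⠴⠀⠀⠀⠀
⠀⠂⠂⠒⠒⠒⠂⠀⠀⠀
⠀⠿⠿⠒⠿⠒⠒⠀⠀⠀
⠀⣿⠴⠂⠒⠒⠒⣿⠀⠀
⠀⠒⣿⠂⣿⠒⠒⠂⠀⠀
⠀⠒⣿⣿⣿⣾⠿⠂⠀⠀
⠀⠀⣿⠒⠒⠂⣿⠿⠀⠀
⠀⠀⠴⠿⣿⠒⠂⠒⠀⠀
⠀⠀⠴⠴⠒⣿⠒⠒⠀⠀
⠀⠀⣿⠂⠿⠴⠒⠀⠀⠀

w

⠀⠀⠀⠀⠀⠀⠀⠀⠀⠀
⠀⠂⠴⠒⠒⠴⠀⠀⠀⠀
⠀⠂⠂⠒⠒⠒⠂⠀⠀⠀
⠀⠿⠿⠒⠿⠒⠒⣿⠀⠀
⠀⣿⠴⠂⠒⠒⠒⣿⠀⠀
⠀⠒⣿⠂⣿⣾⠒⠂⠀⠀
⠀⠒⣿⣿⣿⠂⠿⠂⠀⠀
⠀⠀⣿⠒⠒⠂⣿⠿⠀⠀
⠀⠀⠴⠿⣿⠒⠂⠒⠀⠀
⠀⠀⠴⠴⠒⣿⠒⠒⠀⠀

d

⠀⠀⠀⠀⠀⠀⠀⠀⠀⠀
⠂⠴⠒⠒⠴⠀⠀⠀⠀⠀
⠂⠂⠒⠒⠒⠂⠀⠀⠀⠀
⠿⠿⠒⠿⠒⠒⣿⣿⠀⠀
⣿⠴⠂⠒⠒⠒⣿⠒⠀⠀
⠒⣿⠂⣿⠒⣾⠂⠒⠀⠀
⠒⣿⣿⣿⠂⠿⠂⣿⠀⠀
⠀⣿⠒⠒⠂⣿⠿⠂⠀⠀
⠀⠴⠿⣿⠒⠂⠒⠀⠀⠀
⠀⠴⠴⠒⣿⠒⠒⠀⠀⠀

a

⠀⠀⠀⠀⠀⠀⠀⠀⠀⠀
⠀⠂⠴⠒⠒⠴⠀⠀⠀⠀
⠀⠂⠂⠒⠒⠒⠂⠀⠀⠀
⠀⠿⠿⠒⠿⠒⠒⣿⣿⠀
⠀⣿⠴⠂⠒⠒⠒⣿⠒⠀
⠀⠒⣿⠂⣿⣾⠒⠂⠒⠀
⠀⠒⣿⣿⣿⠂⠿⠂⣿⠀
⠀⠀⣿⠒⠒⠂⣿⠿⠂⠀
⠀⠀⠴⠿⣿⠒⠂⠒⠀⠀
⠀⠀⠴⠴⠒⣿⠒⠒⠀⠀

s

⠀⠂⠴⠒⠒⠴⠀⠀⠀⠀
⠀⠂⠂⠒⠒⠒⠂⠀⠀⠀
⠀⠿⠿⠒⠿⠒⠒⣿⣿⠀
⠀⣿⠴⠂⠒⠒⠒⣿⠒⠀
⠀⠒⣿⠂⣿⠒⠒⠂⠒⠀
⠀⠒⣿⣿⣿⣾⠿⠂⣿⠀
⠀⠀⣿⠒⠒⠂⣿⠿⠂⠀
⠀⠀⠴⠿⣿⠒⠂⠒⠀⠀
⠀⠀⠴⠴⠒⣿⠒⠒⠀⠀
⠀⠀⣿⠂⠿⠴⠒⠀⠀⠀

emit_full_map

⠂⠴⠒⠒⠴⠀⠀⠀
⠂⠂⠒⠒⠒⠂⠀⠀
⠿⠿⠒⠿⠒⠒⣿⣿
⣿⠴⠂⠒⠒⠒⣿⠒
⠒⣿⠂⣿⠒⠒⠂⠒
⠒⣿⣿⣿⣾⠿⠂⣿
⠀⣿⠒⠒⠂⣿⠿⠂
⠀⠴⠿⣿⠒⠂⠒⠀
⠀⠴⠴⠒⣿⠒⠒⠀
⠀⣿⠂⠿⠴⠒⠀⠀
⠀⠒⠴⠒⣿⠂⠀⠀

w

⠀⠀⠀⠀⠀⠀⠀⠀⠀⠀
⠀⠂⠴⠒⠒⠴⠀⠀⠀⠀
⠀⠂⠂⠒⠒⠒⠂⠀⠀⠀
⠀⠿⠿⠒⠿⠒⠒⣿⣿⠀
⠀⣿⠴⠂⠒⠒⠒⣿⠒⠀
⠀⠒⣿⠂⣿⣾⠒⠂⠒⠀
⠀⠒⣿⣿⣿⠂⠿⠂⣿⠀
⠀⠀⣿⠒⠒⠂⣿⠿⠂⠀
⠀⠀⠴⠿⣿⠒⠂⠒⠀⠀
⠀⠀⠴⠴⠒⣿⠒⠒⠀⠀

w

⠀⠀⠀⠀⠀⠀⠀⠀⠀⠀
⠀⠀⠀⠀⠀⠀⠀⠀⠀⠀
⠀⠂⠴⠒⠒⠴⠀⠀⠀⠀
⠀⠂⠂⠒⠒⠒⠂⣿⠀⠀
⠀⠿⠿⠒⠿⠒⠒⣿⣿⠀
⠀⣿⠴⠂⠒⣾⠒⣿⠒⠀
⠀⠒⣿⠂⣿⠒⠒⠂⠒⠀
⠀⠒⣿⣿⣿⠂⠿⠂⣿⠀
⠀⠀⣿⠒⠒⠂⣿⠿⠂⠀
⠀⠀⠴⠿⣿⠒⠂⠒⠀⠀

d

⠀⠀⠀⠀⠀⠀⠀⠀⠀⠀
⠀⠀⠀⠀⠀⠀⠀⠀⠀⠀
⠂⠴⠒⠒⠴⠀⠀⠀⠀⠀
⠂⠂⠒⠒⠒⠂⣿⣿⠀⠀
⠿⠿⠒⠿⠒⠒⣿⣿⠀⠀
⣿⠴⠂⠒⠒⣾⣿⠒⠀⠀
⠒⣿⠂⣿⠒⠒⠂⠒⠀⠀
⠒⣿⣿⣿⠂⠿⠂⣿⠀⠀
⠀⣿⠒⠒⠂⣿⠿⠂⠀⠀
⠀⠴⠿⣿⠒⠂⠒⠀⠀⠀

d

⠀⠀⠀⠀⠀⠀⠀⠀⠀⠀
⠀⠀⠀⠀⠀⠀⠀⠀⠀⠀
⠴⠒⠒⠴⠀⠀⠀⠀⠀⠀
⠂⠒⠒⠒⠂⣿⣿⣿⠀⠀
⠿⠒⠿⠒⠒⣿⣿⠴⠀⠀
⠴⠂⠒⠒⠒⣾⠒⠂⠀⠀
⣿⠂⣿⠒⠒⠂⠒⠒⠀⠀
⣿⣿⣿⠂⠿⠂⣿⠂⠀⠀
⣿⠒⠒⠂⣿⠿⠂⠀⠀⠀
⠴⠿⣿⠒⠂⠒⠀⠀⠀⠀

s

⠀⠀⠀⠀⠀⠀⠀⠀⠀⠀
⠴⠒⠒⠴⠀⠀⠀⠀⠀⠀
⠂⠒⠒⠒⠂⣿⣿⣿⠀⠀
⠿⠒⠿⠒⠒⣿⣿⠴⠀⠀
⠴⠂⠒⠒⠒⣿⠒⠂⠀⠀
⣿⠂⣿⠒⠒⣾⠒⠒⠀⠀
⣿⣿⣿⠂⠿⠂⣿⠂⠀⠀
⣿⠒⠒⠂⣿⠿⠂⠒⠀⠀
⠴⠿⣿⠒⠂⠒⠀⠀⠀⠀
⠴⠴⠒⣿⠒⠒⠀⠀⠀⠀

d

⠀⠀⠀⠀⠀⠀⠀⠀⠀⠀
⠒⠒⠴⠀⠀⠀⠀⠀⠀⠀
⠒⠒⠒⠂⣿⣿⣿⠀⠀⠀
⠒⠿⠒⠒⣿⣿⠴⠒⠀⠀
⠂⠒⠒⠒⣿⠒⠂⠒⠀⠀
⠂⣿⠒⠒⠂⣾⠒⠒⠀⠀
⣿⣿⠂⠿⠂⣿⠂⠂⠀⠀
⠒⠒⠂⣿⠿⠂⠒⠿⠀⠀
⠿⣿⠒⠂⠒⠀⠀⠀⠀⠀
⠴⠒⣿⠒⠒⠀⠀⠀⠀⠀

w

⠀⠀⠀⠀⠀⠀⠀⠀⠀⠀
⠀⠀⠀⠀⠀⠀⠀⠀⠀⠀
⠒⠒⠴⠀⠀⠀⠀⠀⠀⠀
⠒⠒⠒⠂⣿⣿⣿⠒⠀⠀
⠒⠿⠒⠒⣿⣿⠴⠒⠀⠀
⠂⠒⠒⠒⣿⣾⠂⠒⠀⠀
⠂⣿⠒⠒⠂⠒⠒⠒⠀⠀
⣿⣿⠂⠿⠂⣿⠂⠂⠀⠀
⠒⠒⠂⣿⠿⠂⠒⠿⠀⠀
⠿⣿⠒⠂⠒⠀⠀⠀⠀⠀

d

⠀⠀⠀⠀⠀⠀⠀⠀⠀⠀
⠀⠀⠀⠀⠀⠀⠀⠀⠀⠀
⠒⠴⠀⠀⠀⠀⠀⠀⠀⠀
⠒⠒⠂⣿⣿⣿⠒⠒⠀⠀
⠿⠒⠒⣿⣿⠴⠒⠒⠀⠀
⠒⠒⠒⣿⠒⣾⠒⠒⠀⠀
⣿⠒⠒⠂⠒⠒⠒⠒⠀⠀
⣿⠂⠿⠂⣿⠂⠂⠒⠀⠀
⠒⠂⣿⠿⠂⠒⠿⠀⠀⠀
⣿⠒⠂⠒⠀⠀⠀⠀⠀⠀

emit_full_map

⠂⠴⠒⠒⠴⠀⠀⠀⠀⠀⠀
⠂⠂⠒⠒⠒⠂⣿⣿⣿⠒⠒
⠿⠿⠒⠿⠒⠒⣿⣿⠴⠒⠒
⣿⠴⠂⠒⠒⠒⣿⠒⣾⠒⠒
⠒⣿⠂⣿⠒⠒⠂⠒⠒⠒⠒
⠒⣿⣿⣿⠂⠿⠂⣿⠂⠂⠒
⠀⣿⠒⠒⠂⣿⠿⠂⠒⠿⠀
⠀⠴⠿⣿⠒⠂⠒⠀⠀⠀⠀
⠀⠴⠴⠒⣿⠒⠒⠀⠀⠀⠀
⠀⣿⠂⠿⠴⠒⠀⠀⠀⠀⠀
⠀⠒⠴⠒⣿⠂⠀⠀⠀⠀⠀

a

⠀⠀⠀⠀⠀⠀⠀⠀⠀⠀
⠀⠀⠀⠀⠀⠀⠀⠀⠀⠀
⠒⠒⠴⠀⠀⠀⠀⠀⠀⠀
⠒⠒⠒⠂⣿⣿⣿⠒⠒⠀
⠒⠿⠒⠒⣿⣿⠴⠒⠒⠀
⠂⠒⠒⠒⣿⣾⠂⠒⠒⠀
⠂⣿⠒⠒⠂⠒⠒⠒⠒⠀
⣿⣿⠂⠿⠂⣿⠂⠂⠒⠀
⠒⠒⠂⣿⠿⠂⠒⠿⠀⠀
⠿⣿⠒⠂⠒⠀⠀⠀⠀⠀

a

⠀⠀⠀⠀⠀⠀⠀⠀⠀⠀
⠀⠀⠀⠀⠀⠀⠀⠀⠀⠀
⠴⠒⠒⠴⠀⠀⠀⠀⠀⠀
⠂⠒⠒⠒⠂⣿⣿⣿⠒⠒
⠿⠒⠿⠒⠒⣿⣿⠴⠒⠒
⠴⠂⠒⠒⠒⣾⠒⠂⠒⠒
⣿⠂⣿⠒⠒⠂⠒⠒⠒⠒
⣿⣿⣿⠂⠿⠂⣿⠂⠂⠒
⣿⠒⠒⠂⣿⠿⠂⠒⠿⠀
⠴⠿⣿⠒⠂⠒⠀⠀⠀⠀

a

⠀⠀⠀⠀⠀⠀⠀⠀⠀⠀
⠀⠀⠀⠀⠀⠀⠀⠀⠀⠀
⠂⠴⠒⠒⠴⠀⠀⠀⠀⠀
⠂⠂⠒⠒⠒⠂⣿⣿⣿⠒
⠿⠿⠒⠿⠒⠒⣿⣿⠴⠒
⣿⠴⠂⠒⠒⣾⣿⠒⠂⠒
⠒⣿⠂⣿⠒⠒⠂⠒⠒⠒
⠒⣿⣿⣿⠂⠿⠂⣿⠂⠂
⠀⣿⠒⠒⠂⣿⠿⠂⠒⠿
⠀⠴⠿⣿⠒⠂⠒⠀⠀⠀

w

⠀⠀⠀⠀⠀⠀⠀⠀⠀⠀
⠀⠀⠀⠀⠀⠀⠀⠀⠀⠀
⠀⠀⠀⠀⠀⠀⠀⠀⠀⠀
⠂⠴⠒⠒⠴⠒⠒⣿⠀⠀
⠂⠂⠒⠒⠒⠂⣿⣿⣿⠒
⠿⠿⠒⠿⠒⣾⣿⣿⠴⠒
⣿⠴⠂⠒⠒⠒⣿⠒⠂⠒
⠒⣿⠂⣿⠒⠒⠂⠒⠒⠒
⠒⣿⣿⣿⠂⠿⠂⣿⠂⠂
⠀⣿⠒⠒⠂⣿⠿⠂⠒⠿

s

⠀⠀⠀⠀⠀⠀⠀⠀⠀⠀
⠀⠀⠀⠀⠀⠀⠀⠀⠀⠀
⠂⠴⠒⠒⠴⠒⠒⣿⠀⠀
⠂⠂⠒⠒⠒⠂⣿⣿⣿⠒
⠿⠿⠒⠿⠒⠒⣿⣿⠴⠒
⣿⠴⠂⠒⠒⣾⣿⠒⠂⠒
⠒⣿⠂⣿⠒⠒⠂⠒⠒⠒
⠒⣿⣿⣿⠂⠿⠂⣿⠂⠂
⠀⣿⠒⠒⠂⣿⠿⠂⠒⠿
⠀⠴⠿⣿⠒⠂⠒⠀⠀⠀

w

⠀⠀⠀⠀⠀⠀⠀⠀⠀⠀
⠀⠀⠀⠀⠀⠀⠀⠀⠀⠀
⠀⠀⠀⠀⠀⠀⠀⠀⠀⠀
⠂⠴⠒⠒⠴⠒⠒⣿⠀⠀
⠂⠂⠒⠒⠒⠂⣿⣿⣿⠒
⠿⠿⠒⠿⠒⣾⣿⣿⠴⠒
⣿⠴⠂⠒⠒⠒⣿⠒⠂⠒
⠒⣿⠂⣿⠒⠒⠂⠒⠒⠒
⠒⣿⣿⣿⠂⠿⠂⣿⠂⠂
⠀⣿⠒⠒⠂⣿⠿⠂⠒⠿

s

⠀⠀⠀⠀⠀⠀⠀⠀⠀⠀
⠀⠀⠀⠀⠀⠀⠀⠀⠀⠀
⠂⠴⠒⠒⠴⠒⠒⣿⠀⠀
⠂⠂⠒⠒⠒⠂⣿⣿⣿⠒
⠿⠿⠒⠿⠒⠒⣿⣿⠴⠒
⣿⠴⠂⠒⠒⣾⣿⠒⠂⠒
⠒⣿⠂⣿⠒⠒⠂⠒⠒⠒
⠒⣿⣿⣿⠂⠿⠂⣿⠂⠂
⠀⣿⠒⠒⠂⣿⠿⠂⠒⠿
⠀⠴⠿⣿⠒⠂⠒⠀⠀⠀

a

⠀⠀⠀⠀⠀⠀⠀⠀⠀⠀
⠀⠀⠀⠀⠀⠀⠀⠀⠀⠀
⠀⠂⠴⠒⠒⠴⠒⠒⣿⠀
⠀⠂⠂⠒⠒⠒⠂⣿⣿⣿
⠀⠿⠿⠒⠿⠒⠒⣿⣿⠴
⠀⣿⠴⠂⠒⣾⠒⣿⠒⠂
⠀⠒⣿⠂⣿⠒⠒⠂⠒⠒
⠀⠒⣿⣿⣿⠂⠿⠂⣿⠂
⠀⠀⣿⠒⠒⠂⣿⠿⠂⠒
⠀⠀⠴⠿⣿⠒⠂⠒⠀⠀

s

⠀⠀⠀⠀⠀⠀⠀⠀⠀⠀
⠀⠂⠴⠒⠒⠴⠒⠒⣿⠀
⠀⠂⠂⠒⠒⠒⠂⣿⣿⣿
⠀⠿⠿⠒⠿⠒⠒⣿⣿⠴
⠀⣿⠴⠂⠒⠒⠒⣿⠒⠂
⠀⠒⣿⠂⣿⣾⠒⠂⠒⠒
⠀⠒⣿⣿⣿⠂⠿⠂⣿⠂
⠀⠀⣿⠒⠒⠂⣿⠿⠂⠒
⠀⠀⠴⠿⣿⠒⠂⠒⠀⠀
⠀⠀⠴⠴⠒⣿⠒⠒⠀⠀

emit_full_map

⠂⠴⠒⠒⠴⠒⠒⣿⠀⠀⠀
⠂⠂⠒⠒⠒⠂⣿⣿⣿⠒⠒
⠿⠿⠒⠿⠒⠒⣿⣿⠴⠒⠒
⣿⠴⠂⠒⠒⠒⣿⠒⠂⠒⠒
⠒⣿⠂⣿⣾⠒⠂⠒⠒⠒⠒
⠒⣿⣿⣿⠂⠿⠂⣿⠂⠂⠒
⠀⣿⠒⠒⠂⣿⠿⠂⠒⠿⠀
⠀⠴⠿⣿⠒⠂⠒⠀⠀⠀⠀
⠀⠴⠴⠒⣿⠒⠒⠀⠀⠀⠀
⠀⣿⠂⠿⠴⠒⠀⠀⠀⠀⠀
⠀⠒⠴⠒⣿⠂⠀⠀⠀⠀⠀

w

⠀⠀⠀⠀⠀⠀⠀⠀⠀⠀
⠀⠀⠀⠀⠀⠀⠀⠀⠀⠀
⠀⠂⠴⠒⠒⠴⠒⠒⣿⠀
⠀⠂⠂⠒⠒⠒⠂⣿⣿⣿
⠀⠿⠿⠒⠿⠒⠒⣿⣿⠴
⠀⣿⠴⠂⠒⣾⠒⣿⠒⠂
⠀⠒⣿⠂⣿⠒⠒⠂⠒⠒
⠀⠒⣿⣿⣿⠂⠿⠂⣿⠂
⠀⠀⣿⠒⠒⠂⣿⠿⠂⠒
⠀⠀⠴⠿⣿⠒⠂⠒⠀⠀

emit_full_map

⠂⠴⠒⠒⠴⠒⠒⣿⠀⠀⠀
⠂⠂⠒⠒⠒⠂⣿⣿⣿⠒⠒
⠿⠿⠒⠿⠒⠒⣿⣿⠴⠒⠒
⣿⠴⠂⠒⣾⠒⣿⠒⠂⠒⠒
⠒⣿⠂⣿⠒⠒⠂⠒⠒⠒⠒
⠒⣿⣿⣿⠂⠿⠂⣿⠂⠂⠒
⠀⣿⠒⠒⠂⣿⠿⠂⠒⠿⠀
⠀⠴⠿⣿⠒⠂⠒⠀⠀⠀⠀
⠀⠴⠴⠒⣿⠒⠒⠀⠀⠀⠀
⠀⣿⠂⠿⠴⠒⠀⠀⠀⠀⠀
⠀⠒⠴⠒⣿⠂⠀⠀⠀⠀⠀


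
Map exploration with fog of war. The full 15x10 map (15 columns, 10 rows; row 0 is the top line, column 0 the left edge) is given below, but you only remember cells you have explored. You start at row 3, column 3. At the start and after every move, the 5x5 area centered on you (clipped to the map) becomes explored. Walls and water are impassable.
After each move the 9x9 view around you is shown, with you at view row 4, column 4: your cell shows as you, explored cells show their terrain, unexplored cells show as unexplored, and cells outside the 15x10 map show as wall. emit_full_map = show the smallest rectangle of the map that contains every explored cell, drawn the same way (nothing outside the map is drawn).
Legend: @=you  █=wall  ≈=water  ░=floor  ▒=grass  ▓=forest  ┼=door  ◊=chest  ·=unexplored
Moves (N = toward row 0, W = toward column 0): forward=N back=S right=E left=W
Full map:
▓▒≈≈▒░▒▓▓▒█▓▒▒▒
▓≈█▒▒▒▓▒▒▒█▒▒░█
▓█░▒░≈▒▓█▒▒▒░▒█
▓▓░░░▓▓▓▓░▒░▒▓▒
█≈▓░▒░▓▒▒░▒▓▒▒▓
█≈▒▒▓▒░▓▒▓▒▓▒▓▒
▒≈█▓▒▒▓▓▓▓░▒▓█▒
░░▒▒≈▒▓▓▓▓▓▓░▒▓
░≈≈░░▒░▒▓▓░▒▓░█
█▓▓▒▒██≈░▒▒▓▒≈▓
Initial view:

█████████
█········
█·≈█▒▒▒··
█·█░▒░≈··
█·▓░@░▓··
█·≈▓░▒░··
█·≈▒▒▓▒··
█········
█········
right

█████████
·········
·≈█▒▒▒▓··
·█░▒░≈▒··
·▓░░@▓▓··
·≈▓░▒░▓··
·≈▒▒▓▒░··
·········
·········

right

█████████
·········
≈█▒▒▒▓▒··
█░▒░≈▒▓··
▓░░░@▓▓··
≈▓░▒░▓▒··
≈▒▒▓▒░▓··
·········
·········

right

█████████
·········
█▒▒▒▓▒▒··
░▒░≈▒▓█··
░░░▓@▓▓··
▓░▒░▓▒▒··
▒▒▓▒░▓▒··
·········
·········

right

█████████
·········
▒▒▒▓▒▒▒··
▒░≈▒▓█▒··
░░▓▓@▓░··
░▒░▓▒▒░··
▒▓▒░▓▒▓··
·········
·········

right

█████████
·········
▒▒▓▒▒▒█··
░≈▒▓█▒▒··
░▓▓▓@░▒··
▒░▓▒▒░▒··
▓▒░▓▒▓▒··
·········
·········

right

█████████
·········
▒▓▒▒▒█▒··
≈▒▓█▒▒▒··
▓▓▓▓@▒░··
░▓▒▒░▒▓··
▒░▓▒▓▒▓··
·········
·········

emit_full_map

≈█▒▒▒▓▒▒▒█▒
█░▒░≈▒▓█▒▒▒
▓░░░▓▓▓▓@▒░
≈▓░▒░▓▒▒░▒▓
≈▒▒▓▒░▓▒▓▒▓

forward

█████████
█████████
··▓▓▒█▓··
▒▓▒▒▒█▒··
≈▒▓█@▒▒··
▓▓▓▓░▒░··
░▓▒▒░▒▓··
▒░▓▒▓▒▓··
·········

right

█████████
█████████
·▓▓▒█▓▒··
▓▒▒▒█▒▒··
▒▓█▒@▒░··
▓▓▓░▒░▒··
▓▒▒░▒▓▒··
░▓▒▓▒▓···
·········

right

█████████
█████████
▓▓▒█▓▒▒·█
▒▒▒█▒▒░·█
▓█▒▒@░▒·█
▓▓░▒░▒▓·█
▒▒░▒▓▒▒·█
▓▒▓▒▓···█
········█

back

█████████
▓▓▒█▓▒▒·█
▒▒▒█▒▒░·█
▓█▒▒▒░▒·█
▓▓░▒@▒▓·█
▒▒░▒▓▒▒·█
▓▒▓▒▓▒▓·█
········█
········█

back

▓▓▒█▓▒▒·█
▒▒▒█▒▒░·█
▓█▒▒▒░▒·█
▓▓░▒░▒▓·█
▒▒░▒@▒▒·█
▓▒▓▒▓▒▓·█
··▓░▒▓█·█
········█
········█

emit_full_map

······▓▓▒█▓▒▒
≈█▒▒▒▓▒▒▒█▒▒░
█░▒░≈▒▓█▒▒▒░▒
▓░░░▓▓▓▓░▒░▒▓
≈▓░▒░▓▒▒░▒@▒▒
≈▒▒▓▒░▓▒▓▒▓▒▓
········▓░▒▓█

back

▒▒▒█▒▒░·█
▓█▒▒▒░▒·█
▓▓░▒░▒▓·█
▒▒░▒▓▒▒·█
▓▒▓▒@▒▓·█
··▓░▒▓█·█
··▓▓▓░▒·█
········█
········█

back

▓█▒▒▒░▒·█
▓▓░▒░▒▓·█
▒▒░▒▓▒▒·█
▓▒▓▒▓▒▓·█
··▓░@▓█·█
··▓▓▓░▒·█
··▓░▒▓░·█
········█
█████████

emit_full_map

······▓▓▒█▓▒▒
≈█▒▒▒▓▒▒▒█▒▒░
█░▒░≈▒▓█▒▒▒░▒
▓░░░▓▓▓▓░▒░▒▓
≈▓░▒░▓▒▒░▒▓▒▒
≈▒▒▓▒░▓▒▓▒▓▒▓
········▓░@▓█
········▓▓▓░▒
········▓░▒▓░


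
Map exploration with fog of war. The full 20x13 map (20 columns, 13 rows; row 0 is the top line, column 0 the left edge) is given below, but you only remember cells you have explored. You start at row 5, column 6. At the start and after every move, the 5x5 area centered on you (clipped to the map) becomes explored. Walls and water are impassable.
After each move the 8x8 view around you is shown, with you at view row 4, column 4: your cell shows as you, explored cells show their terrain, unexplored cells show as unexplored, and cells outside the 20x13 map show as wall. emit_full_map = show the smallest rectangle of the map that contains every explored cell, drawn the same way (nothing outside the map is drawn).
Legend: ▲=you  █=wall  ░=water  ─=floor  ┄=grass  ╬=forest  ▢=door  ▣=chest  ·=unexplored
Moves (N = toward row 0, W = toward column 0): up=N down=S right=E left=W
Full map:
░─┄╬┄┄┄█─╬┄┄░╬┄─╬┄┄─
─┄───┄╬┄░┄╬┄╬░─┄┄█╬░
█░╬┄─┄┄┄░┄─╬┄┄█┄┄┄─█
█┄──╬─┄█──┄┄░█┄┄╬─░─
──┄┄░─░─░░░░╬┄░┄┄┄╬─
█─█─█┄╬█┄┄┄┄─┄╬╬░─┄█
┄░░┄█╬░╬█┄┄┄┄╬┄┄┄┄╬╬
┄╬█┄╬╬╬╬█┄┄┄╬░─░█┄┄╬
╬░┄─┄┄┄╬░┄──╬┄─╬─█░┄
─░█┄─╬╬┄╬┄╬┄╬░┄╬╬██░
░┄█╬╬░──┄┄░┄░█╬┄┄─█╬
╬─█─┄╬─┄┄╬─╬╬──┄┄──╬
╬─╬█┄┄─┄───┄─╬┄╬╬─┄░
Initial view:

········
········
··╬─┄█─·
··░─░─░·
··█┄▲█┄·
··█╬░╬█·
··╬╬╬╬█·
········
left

········
········
··─╬─┄█─
··┄░─░─░
··─█▲╬█┄
··┄█╬░╬█
··┄╬╬╬╬█
········

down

········
··─╬─┄█─
··┄░─░─░
··─█┄╬█┄
··┄█▲░╬█
··┄╬╬╬╬█
··─┄┄┄╬·
········

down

··─╬─┄█─
··┄░─░─░
··─█┄╬█┄
··┄█╬░╬█
··┄╬▲╬╬█
··─┄┄┄╬·
··┄─╬╬┄·
········

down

··┄░─░─░
··─█┄╬█┄
··┄█╬░╬█
··┄╬╬╬╬█
··─┄▲┄╬·
··┄─╬╬┄·
··╬╬░──·
········

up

··─╬─┄█─
··┄░─░─░
··─█┄╬█┄
··┄█╬░╬█
··┄╬▲╬╬█
··─┄┄┄╬·
··┄─╬╬┄·
··╬╬░──·

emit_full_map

─╬─┄█─
┄░─░─░
─█┄╬█┄
┄█╬░╬█
┄╬▲╬╬█
─┄┄┄╬·
┄─╬╬┄·
╬╬░──·

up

········
··─╬─┄█─
··┄░─░─░
··─█┄╬█┄
··┄█▲░╬█
··┄╬╬╬╬█
··─┄┄┄╬·
··┄─╬╬┄·

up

········
········
··─╬─┄█─
··┄░─░─░
··─█▲╬█┄
··┄█╬░╬█
··┄╬╬╬╬█
··─┄┄┄╬·

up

········
········
··┄─┄┄┄·
··─╬─┄█─
··┄░▲░─░
··─█┄╬█┄
··┄█╬░╬█
··┄╬╬╬╬█

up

████████
········
··──┄╬┄·
··┄─┄┄┄·
··─╬▲┄█─
··┄░─░─░
··─█┄╬█┄
··┄█╬░╬█

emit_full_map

──┄╬┄·
┄─┄┄┄·
─╬▲┄█─
┄░─░─░
─█┄╬█┄
┄█╬░╬█
┄╬╬╬╬█
─┄┄┄╬·
┄─╬╬┄·
╬╬░──·

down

········
··──┄╬┄·
··┄─┄┄┄·
··─╬─┄█─
··┄░▲░─░
··─█┄╬█┄
··┄█╬░╬█
··┄╬╬╬╬█

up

████████
········
··──┄╬┄·
··┄─┄┄┄·
··─╬▲┄█─
··┄░─░─░
··─█┄╬█┄
··┄█╬░╬█

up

████████
████████
··╬┄┄┄█·
··──┄╬┄·
··┄─▲┄┄·
··─╬─┄█─
··┄░─░─░
··─█┄╬█┄

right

████████
████████
·╬┄┄┄█─·
·──┄╬┄░·
·┄─┄▲┄░·
·─╬─┄█─·
·┄░─░─░·
·─█┄╬█┄·

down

████████
·╬┄┄┄█─·
·──┄╬┄░·
·┄─┄┄┄░·
·─╬─▲█─·
·┄░─░─░·
·─█┄╬█┄·
·┄█╬░╬█·

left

████████
··╬┄┄┄█─
··──┄╬┄░
··┄─┄┄┄░
··─╬▲┄█─
··┄░─░─░
··─█┄╬█┄
··┄█╬░╬█

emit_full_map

╬┄┄┄█─
──┄╬┄░
┄─┄┄┄░
─╬▲┄█─
┄░─░─░
─█┄╬█┄
┄█╬░╬█
┄╬╬╬╬█
─┄┄┄╬·
┄─╬╬┄·
╬╬░──·

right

████████
·╬┄┄┄█─·
·──┄╬┄░·
·┄─┄┄┄░·
·─╬─▲█─·
·┄░─░─░·
·─█┄╬█┄·
·┄█╬░╬█·

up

████████
████████
·╬┄┄┄█─·
·──┄╬┄░·
·┄─┄▲┄░·
·─╬─┄█─·
·┄░─░─░·
·─█┄╬█┄·

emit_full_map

╬┄┄┄█─
──┄╬┄░
┄─┄▲┄░
─╬─┄█─
┄░─░─░
─█┄╬█┄
┄█╬░╬█
┄╬╬╬╬█
─┄┄┄╬·
┄─╬╬┄·
╬╬░──·


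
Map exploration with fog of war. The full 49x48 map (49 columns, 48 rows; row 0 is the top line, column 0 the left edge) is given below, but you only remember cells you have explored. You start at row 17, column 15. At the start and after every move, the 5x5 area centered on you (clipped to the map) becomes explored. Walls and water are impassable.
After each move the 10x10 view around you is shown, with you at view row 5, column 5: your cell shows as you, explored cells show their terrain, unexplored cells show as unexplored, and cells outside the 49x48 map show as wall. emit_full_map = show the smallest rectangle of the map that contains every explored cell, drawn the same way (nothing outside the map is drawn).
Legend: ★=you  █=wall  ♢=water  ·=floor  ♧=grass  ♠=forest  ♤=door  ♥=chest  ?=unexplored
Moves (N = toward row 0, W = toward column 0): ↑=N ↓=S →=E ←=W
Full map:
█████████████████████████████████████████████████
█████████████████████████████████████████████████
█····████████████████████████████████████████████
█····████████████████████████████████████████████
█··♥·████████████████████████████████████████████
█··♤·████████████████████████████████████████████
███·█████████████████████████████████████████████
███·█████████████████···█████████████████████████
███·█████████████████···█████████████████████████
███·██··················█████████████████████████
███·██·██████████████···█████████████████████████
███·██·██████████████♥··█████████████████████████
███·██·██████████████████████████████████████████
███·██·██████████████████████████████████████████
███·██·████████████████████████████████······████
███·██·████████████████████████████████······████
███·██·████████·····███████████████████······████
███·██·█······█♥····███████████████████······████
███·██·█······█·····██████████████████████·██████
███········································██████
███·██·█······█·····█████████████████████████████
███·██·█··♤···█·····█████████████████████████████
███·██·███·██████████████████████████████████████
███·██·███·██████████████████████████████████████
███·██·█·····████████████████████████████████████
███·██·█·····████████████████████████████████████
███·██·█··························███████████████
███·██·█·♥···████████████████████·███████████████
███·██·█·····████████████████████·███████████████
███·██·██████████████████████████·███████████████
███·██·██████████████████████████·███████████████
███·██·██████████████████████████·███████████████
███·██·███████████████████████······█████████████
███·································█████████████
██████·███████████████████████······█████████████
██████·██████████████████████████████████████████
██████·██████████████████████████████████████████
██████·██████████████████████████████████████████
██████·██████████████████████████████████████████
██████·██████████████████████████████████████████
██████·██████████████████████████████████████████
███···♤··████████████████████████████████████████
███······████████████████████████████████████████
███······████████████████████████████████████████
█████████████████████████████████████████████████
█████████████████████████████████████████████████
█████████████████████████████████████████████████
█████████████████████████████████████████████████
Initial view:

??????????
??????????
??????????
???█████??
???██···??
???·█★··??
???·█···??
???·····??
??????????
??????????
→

??????????
??????????
??????????
??██████??
??██····??
??·█♥★··??
??·█····??
??······??
??????????
??????????

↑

??????????
??????????
??????????
???█████??
??██████??
??██·★··??
??·█♥···??
??·█····??
??······??
??????????

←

??????????
??????????
??????????
???██████?
???██████?
???██★···?
???·█♥···?
???·█····?
???······?
??????????

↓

??????????
??????????
???██████?
???██████?
???██····?
???·█★···?
???·█····?
???······?
??????????
??????????

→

??????????
??????????
??██████??
??██████??
??██····??
??·█♥★··??
??·█····??
??······??
??????????
??????????

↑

??????????
??????????
??????????
??██████??
??██████??
??██·★··??
??·█♥···??
??·█····??
??······??
??????????

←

??????????
??????????
??????????
???██████?
???██████?
???██★···?
???·█♥···?
???·█····?
???······?
??????????

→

??????????
??????????
??????????
??██████??
??██████??
??██·★··??
??·█♥···??
??·█····??
??······??
??????????

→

??????????
??????????
??????????
?███████??
?███████??
?██··★··??
?·█♥····??
?·█·····??
?······???
??????????

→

??????????
??????????
??????????
████████??
████████??
██···★·█??
·█♥····█??
·█·····█??
······????
??????????

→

??????????
??????????
??????????
████████??
████████??
█····★██??
█♥····██??
█·····██??
·····?????
??????????

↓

??????????
??????????
████████??
████████??
█·····██??
█♥···★██??
█·····██??
········??
??????????
??????????

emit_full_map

█████████
█████████
██·····██
·█♥···★██
·█·····██
·········

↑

??????????
??????????
??????????
████████??
████████??
█····★██??
█♥····██??
█·····██??
········??
??????????

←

??????????
??????????
??????????
█████████?
█████████?
██···★·██?
·█♥····██?
·█·····██?
·········?
??????????

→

??????????
??????????
??????????
████████??
████████??
█····★██??
█♥····██??
█·····██??
········??
??????????

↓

??????????
??????????
████████??
████████??
█·····██??
█♥···★██??
█·····██??
········??
??????????
??????????
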